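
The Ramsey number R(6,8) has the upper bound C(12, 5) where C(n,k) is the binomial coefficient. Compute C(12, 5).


R(6,8) <= C(6+8-2, 6-1) = C(12, 5)
C(12, 5) = 12! / (5! * 7!)
= 792

792


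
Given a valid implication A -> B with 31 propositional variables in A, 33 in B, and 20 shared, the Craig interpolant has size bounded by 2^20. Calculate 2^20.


Shared atoms = 20
Craig interpolant size bound = 2^20
= 1048576

1048576


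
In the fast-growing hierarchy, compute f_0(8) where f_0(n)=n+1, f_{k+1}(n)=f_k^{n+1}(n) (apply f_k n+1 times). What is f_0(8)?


f_0(8) = 8 + 1 = 9

9


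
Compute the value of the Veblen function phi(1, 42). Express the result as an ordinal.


phi(1, 42):
phi(1, beta) = epsilon_beta (the beta-th epsilon number).
phi(1, 42) = epsilon_42

epsilon_42


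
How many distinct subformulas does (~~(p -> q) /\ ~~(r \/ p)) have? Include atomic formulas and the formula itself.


Formula: (~~(p -> q) /\ ~~(r \/ p))
Subformulas found:
  1. q
  2. r
  3. p
  4. (p -> q)
  5. (r \/ p)
  6. ~(r \/ p)
  7. ~(p -> q)
  8. ~~(r \/ p)
  9. ~~(p -> q)
  10. (~~(p -> q) /\ ~~(r \/ p))
Total distinct subformulas = 10

10


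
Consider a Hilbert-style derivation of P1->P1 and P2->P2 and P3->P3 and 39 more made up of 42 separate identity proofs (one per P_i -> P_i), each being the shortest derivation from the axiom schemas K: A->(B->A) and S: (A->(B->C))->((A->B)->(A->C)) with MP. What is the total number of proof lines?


The shortest proof of A->A from K and S in the Hilbert calculus has exactly 5 lines:
(1) K instance A->((A->A)->A), (2) S instance, (3) MP on 1,2, (4) K instance A->(A->A), (5) MP on 3,4.
For 42 independent identities: 42 * 5 = 210 lines total.

210


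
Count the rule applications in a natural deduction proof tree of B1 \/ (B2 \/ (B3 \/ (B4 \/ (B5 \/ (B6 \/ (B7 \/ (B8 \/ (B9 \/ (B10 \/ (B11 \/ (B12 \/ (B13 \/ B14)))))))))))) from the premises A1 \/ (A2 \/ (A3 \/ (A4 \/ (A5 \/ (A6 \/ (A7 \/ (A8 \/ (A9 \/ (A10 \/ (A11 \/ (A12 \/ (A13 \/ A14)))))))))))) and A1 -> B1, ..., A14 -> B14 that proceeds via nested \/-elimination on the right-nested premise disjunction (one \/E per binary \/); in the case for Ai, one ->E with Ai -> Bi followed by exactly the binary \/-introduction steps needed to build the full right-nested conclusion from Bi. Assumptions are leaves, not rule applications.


Constructive dilemma with 14 branches, all disjunctions right-nested:
- \/E: the premise has 13 binary \/, each eliminated once: 13 nodes.
- ->E: one per case (Ai with Ai -> Bi gives Bi): 14 nodes.
- \/I: in case i < n, Bi needs 1 step to form Bi \/ (B(i+1) \/ ...) and then i-1 steps to prepend B(i-1), ..., B1, i.e. i steps; in case i = n, B14 needs 13 prepend steps.
  \/I total = (1 + 2 + ... + 13) + 13 = 91 + 13 = 104 nodes.
Total = 13 + 14 + 104 = 131

131


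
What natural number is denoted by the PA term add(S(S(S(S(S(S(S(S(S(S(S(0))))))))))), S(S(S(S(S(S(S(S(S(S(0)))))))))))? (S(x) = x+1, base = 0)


add(S^11(0), S^10(0)):
S^11(0) = 11
S^10(0) = 10
11 + 10 = 21

21


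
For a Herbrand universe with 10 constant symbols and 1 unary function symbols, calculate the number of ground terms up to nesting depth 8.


Herbrand terms by depth:
Depth 0: 10 constants
Depth 1: 10 new terms (running total: 20)
Depth 2: 10 new terms (running total: 30)
Depth 3: 10 new terms (running total: 40)
Depth 4: 10 new terms (running total: 50)
Depth 5: 10 new terms (running total: 60)
Depth 6: 10 new terms (running total: 70)
Depth 7: 10 new terms (running total: 80)
Depth 8: 10 new terms (running total: 90)
Total distinct ground terms = 90

90


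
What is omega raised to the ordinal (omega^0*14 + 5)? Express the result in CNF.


omega^(omega^0*14 + 5):
omega^0 = 1, so the exponent is 14 + 5 = 19 (finite ordinal addition).
Result = omega^19, already a single CNF term.

omega^19


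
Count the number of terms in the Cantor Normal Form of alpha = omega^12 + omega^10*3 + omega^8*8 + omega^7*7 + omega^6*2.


CNF: omega^12 + omega^10*3 + omega^8*8 + omega^7*7 + omega^6*2
Count the summands separated by '+':
  term 1: omega^12
  term 2: omega^10*3
  term 3: omega^8*8
  term 4: omega^7*7
  term 5: omega^6*2
Total terms = 5

5


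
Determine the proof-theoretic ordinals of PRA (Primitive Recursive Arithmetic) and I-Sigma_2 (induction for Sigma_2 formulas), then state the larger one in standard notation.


Proof-theoretic ordinal of PRA (Primitive Recursive Arithmetic): omega^omega
Proof-theoretic ordinal of I-Sigma_2 (induction for Sigma_2 formulas): omega^(omega^omega)
Comparing: omega^omega < omega^(omega^omega).
The larger ordinal is omega^(omega^omega) (from I-Sigma_2 (induction for Sigma_2 formulas)).

omega^(omega^omega)


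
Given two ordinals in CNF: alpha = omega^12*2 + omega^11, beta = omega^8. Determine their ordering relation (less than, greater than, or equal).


Compare term by term from highest exponent:
alpha = omega^12*2 + omega^11
beta = omega^8
Term 1: alpha has omega^12*2, beta has omega^8*1
Term 2: alpha has omega^11*1, beta has omega^0*0
Result: alpha > beta

alpha > beta


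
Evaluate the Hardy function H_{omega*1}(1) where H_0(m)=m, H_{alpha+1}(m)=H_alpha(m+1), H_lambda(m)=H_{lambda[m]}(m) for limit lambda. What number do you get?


H_{omega*1}(1):
For the Hardy hierarchy, H_{omega*k}(n) = 2^k * n.
2^1 = 2.
2 * 1 = 2

2


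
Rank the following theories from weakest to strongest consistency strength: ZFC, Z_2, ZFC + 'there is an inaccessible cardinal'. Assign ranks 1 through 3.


Ordering by consistency strength:
1. Z_2
2. ZFC
3. ZFC + 'there is an inaccessible cardinal'


ZFC=2, Z_2=1, ZFC + 'there is an inaccessible cardinal'=3


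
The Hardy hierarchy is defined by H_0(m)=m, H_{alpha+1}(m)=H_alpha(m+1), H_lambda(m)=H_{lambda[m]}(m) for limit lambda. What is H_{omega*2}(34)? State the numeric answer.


H_{omega*2}(34):
For the Hardy hierarchy, H_{omega*k}(n) = 2^k * n.
2^2 = 4.
4 * 34 = 136

136


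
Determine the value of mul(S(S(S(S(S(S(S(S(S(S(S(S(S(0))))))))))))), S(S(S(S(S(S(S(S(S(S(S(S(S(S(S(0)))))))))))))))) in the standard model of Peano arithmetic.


mul(S^13(0), S^15(0)):
S^13(0) = 13
S^15(0) = 15
13 * 15 = 195

195


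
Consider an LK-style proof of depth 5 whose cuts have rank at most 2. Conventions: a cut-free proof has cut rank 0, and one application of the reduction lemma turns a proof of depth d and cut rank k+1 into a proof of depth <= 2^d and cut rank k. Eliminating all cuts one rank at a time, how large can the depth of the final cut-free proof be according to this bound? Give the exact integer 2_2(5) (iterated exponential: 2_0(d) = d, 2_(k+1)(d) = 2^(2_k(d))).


Each rank reduction sends depth d to at most 2^d; cut rank r needs r reductions.
2_0(5) = 5
2_1(5) = 2^5 = 32
2_2(5) = 2^32 = 4294967296
Cut-free depth bound = 4294967296

4294967296


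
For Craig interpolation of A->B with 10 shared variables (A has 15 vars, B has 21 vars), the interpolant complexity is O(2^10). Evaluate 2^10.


Shared atoms = 10
Craig interpolant size bound = 2^10
= 1024

1024


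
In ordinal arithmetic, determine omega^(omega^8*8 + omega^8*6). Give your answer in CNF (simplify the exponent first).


omega^(omega^8*8 + omega^8*6):
Both terms of the exponent have the same exponent 8, so they merge: omega^8*8 + omega^8*6 = omega^8*(8+6) = omega^8*14.
omega raised to a CNF ordinal is a single CNF term: Result = omega^(omega^8*14)

omega^(omega^8*14)


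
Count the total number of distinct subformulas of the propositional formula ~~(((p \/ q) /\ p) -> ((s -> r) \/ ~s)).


Formula: ~~(((p \/ q) /\ p) -> ((s -> r) \/ ~s))
Subformulas found:
  1. q
  2. s
  3. r
  4. p
  5. ~s
  6. (s -> r)
  7. (p \/ q)
  8. ((p \/ q) /\ p)
  9. ((s -> r) \/ ~s)
  10. (((p \/ q) /\ p) -> ((s -> r) \/ ~s))
  11. ~(((p \/ q) /\ p) -> ((s -> r) \/ ~s))
  12. ~~(((p \/ q) /\ p) -> ((s -> r) \/ ~s))
Total distinct subformulas = 12

12


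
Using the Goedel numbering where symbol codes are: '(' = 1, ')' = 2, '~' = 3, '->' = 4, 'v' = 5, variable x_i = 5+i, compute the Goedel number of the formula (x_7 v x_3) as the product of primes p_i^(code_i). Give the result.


Formula: (x_7 v x_3)
Symbol codes: [1, 12, 5, 8, 2]
Primes: [2, 3, 5, 7, 11]
p_1^1 = 2^1 = 2
p_2^12 = 3^12 = 531441
p_3^5 = 5^5 = 3125
p_4^8 = 7^8 = 5764801
p_5^2 = 11^2 = 121
Product = 2316886528732256250

2316886528732256250


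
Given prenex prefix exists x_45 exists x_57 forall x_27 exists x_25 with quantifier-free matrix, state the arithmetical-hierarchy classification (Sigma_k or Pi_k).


Leading quantifier is exists, so the class is Sigma.
Number of quantifier blocks = alternations + 1 = 2 + 1 = 3.
Classification: Sigma_3

Sigma_3


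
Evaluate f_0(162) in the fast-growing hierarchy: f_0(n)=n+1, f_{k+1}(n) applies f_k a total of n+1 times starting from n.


f_0(162) = 162 + 1 = 163

163


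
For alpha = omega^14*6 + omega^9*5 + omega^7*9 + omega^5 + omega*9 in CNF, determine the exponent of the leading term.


CNF: omega^14*6 + omega^9*5 + omega^7*9 + omega^5 + omega*9
The leading term is omega^14*6, which has exponent 14.

14


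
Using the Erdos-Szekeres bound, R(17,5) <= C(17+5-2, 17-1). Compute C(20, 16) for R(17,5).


R(17,5) <= C(17+5-2, 17-1) = C(20, 16)
C(20, 16) = 20! / (16! * 4!)
= 4845

4845


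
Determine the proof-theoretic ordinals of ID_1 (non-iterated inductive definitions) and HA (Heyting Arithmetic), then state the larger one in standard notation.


Proof-theoretic ordinal of ID_1 (non-iterated inductive definitions): psi_0(epsilon_{Omega+1})
Proof-theoretic ordinal of HA (Heyting Arithmetic): epsilon_0
Comparing: epsilon_0 < psi_0(epsilon_{Omega+1}).
The larger ordinal is psi_0(epsilon_{Omega+1}) (from ID_1 (non-iterated inductive definitions)).

psi_0(epsilon_{Omega+1})


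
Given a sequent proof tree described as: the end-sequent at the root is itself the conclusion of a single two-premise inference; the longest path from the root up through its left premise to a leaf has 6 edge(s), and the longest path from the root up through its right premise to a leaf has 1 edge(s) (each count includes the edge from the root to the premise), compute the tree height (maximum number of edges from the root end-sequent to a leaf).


Longest path through the left premise: 6 edges (measured from the branching sequent)
Longest path through the right premise: 1 edges
Height of the subtree rooted at the branching sequent: max(6, 1) = 6
The branching sequent is the root itself.
Total height = 6

6


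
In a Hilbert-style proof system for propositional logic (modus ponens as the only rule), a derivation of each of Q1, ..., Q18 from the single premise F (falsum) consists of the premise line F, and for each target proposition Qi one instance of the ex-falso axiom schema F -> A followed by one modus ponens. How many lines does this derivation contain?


Ex falso, line by line:
- 1 premise line (F)
- 18 targets, each needing 1 axiom instance (F -> Qi) + 1 MP = 2 lines: 2 * 18 = 36
Total = 1 + 36 = 37 lines.

37


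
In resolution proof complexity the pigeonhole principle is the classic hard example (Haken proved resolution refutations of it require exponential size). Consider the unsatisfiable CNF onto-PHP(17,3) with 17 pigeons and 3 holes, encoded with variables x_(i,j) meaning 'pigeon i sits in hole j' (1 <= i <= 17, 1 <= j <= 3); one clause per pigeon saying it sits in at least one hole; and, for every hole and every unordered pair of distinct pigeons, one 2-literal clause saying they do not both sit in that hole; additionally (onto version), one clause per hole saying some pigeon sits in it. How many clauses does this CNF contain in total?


onto-PHP(17,3): 17 pigeons, 3 holes, 17*3 = 51 variables.
- pigeon clauses: one per pigeon -> 17 clauses
- hole clauses: 3 holes * C(17,2) = 3 * 136 -> 408 clauses
- onto clauses: one per hole -> 3 clauses
Total clauses = 17 + 408 + 3 = 428

428


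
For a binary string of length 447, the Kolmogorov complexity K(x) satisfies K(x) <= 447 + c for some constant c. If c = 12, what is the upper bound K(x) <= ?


K(x) <= |x| + c = 447 + 12 = 459

459


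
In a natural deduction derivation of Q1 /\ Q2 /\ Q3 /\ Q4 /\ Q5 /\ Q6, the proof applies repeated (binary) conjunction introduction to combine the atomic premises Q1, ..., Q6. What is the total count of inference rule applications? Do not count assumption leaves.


The target conjunction has 6 conjuncts, i.e. 5 binary /\ connectives.
Each conjunction-intro joins two pieces, so 6 atoms require 6-1 = 5 applications.
Total inference nodes = 5

5


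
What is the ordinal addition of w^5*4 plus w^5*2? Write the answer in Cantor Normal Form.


Ordinal addition w^5*4 + w^5*2:
Both terms have the same exponent 5.
w^e*c + w^e*d = w^e*(c+d).
Result = w^5*(4+2) = w^5*6

w^5*6


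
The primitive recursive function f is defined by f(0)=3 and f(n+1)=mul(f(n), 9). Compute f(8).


f(0) = 3
f(1) = mul(f(0), 9) = mul(3, 9) = 27
f(2) = mul(f(1), 9) = mul(27, 9) = 243
f(3) = mul(f(2), 9) = mul(243, 9) = 2187
f(4) = mul(f(3), 9) = mul(2187, 9) = 19683
f(5) = mul(f(4), 9) = mul(19683, 9) = 177147
f(6) = mul(f(5), 9) = mul(177147, 9) = 1594323
f(7) = mul(f(6), 9) = mul(1594323, 9) = 14348907
f(8) = mul(f(7), 9) = mul(14348907, 9) = 129140163


129140163


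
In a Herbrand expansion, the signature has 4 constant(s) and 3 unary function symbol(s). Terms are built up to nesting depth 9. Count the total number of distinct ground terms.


Herbrand terms by depth:
Depth 0: 4 constants
Depth 1: 12 new terms (running total: 16)
Depth 2: 36 new terms (running total: 52)
Depth 3: 108 new terms (running total: 160)
Depth 4: 324 new terms (running total: 484)
Depth 5: 972 new terms (running total: 1456)
Depth 6: 2916 new terms (running total: 4372)
Depth 7: 8748 new terms (running total: 13120)
Depth 8: 26244 new terms (running total: 39364)
Depth 9: 78732 new terms (running total: 118096)
Total distinct ground terms = 118096

118096


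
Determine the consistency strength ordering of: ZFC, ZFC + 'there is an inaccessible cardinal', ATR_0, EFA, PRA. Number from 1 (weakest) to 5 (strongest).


Ordering by consistency strength:
1. EFA
2. PRA
3. ATR_0
4. ZFC
5. ZFC + 'there is an inaccessible cardinal'


ZFC=4, ZFC + 'there is an inaccessible cardinal'=5, ATR_0=3, EFA=1, PRA=2


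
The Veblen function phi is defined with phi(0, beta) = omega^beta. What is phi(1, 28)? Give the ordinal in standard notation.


phi(1, 28):
phi(1, beta) = epsilon_beta (the beta-th epsilon number).
phi(1, 28) = epsilon_28

epsilon_28


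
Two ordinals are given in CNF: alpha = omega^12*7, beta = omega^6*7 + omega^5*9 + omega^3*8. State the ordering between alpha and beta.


Compare term by term from highest exponent:
alpha = omega^12*7
beta = omega^6*7 + omega^5*9 + omega^3*8
Term 1: alpha has omega^12*7, beta has omega^6*7
Term 2: alpha has omega^0*0, beta has omega^5*9
Term 3: alpha has omega^0*0, beta has omega^3*8
Result: alpha > beta

alpha > beta


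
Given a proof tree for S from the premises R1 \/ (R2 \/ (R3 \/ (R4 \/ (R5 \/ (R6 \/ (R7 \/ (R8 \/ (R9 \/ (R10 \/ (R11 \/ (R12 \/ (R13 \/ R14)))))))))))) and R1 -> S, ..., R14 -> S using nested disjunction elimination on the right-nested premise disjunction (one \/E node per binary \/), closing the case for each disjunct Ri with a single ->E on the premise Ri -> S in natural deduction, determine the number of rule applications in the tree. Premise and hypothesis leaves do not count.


The premise R1 \/ (R2 \/ (R3 \/ (R4 \/ (R5 \/ (R6 \/ (R7 \/ (R8 \/ (R9 \/ (R10 \/ (R11 \/ (R12 \/ (R13 \/ R14)))))))))))) contains 14 disjuncts, hence 13 binary \/ connectives.
- Each binary \/ is eliminated once: 13 \/E nodes.
- Each of the 14 cases Ri derives S by one ->E with Ri -> S: 14 ->E nodes.
Total = 13 + 14 = 27

27


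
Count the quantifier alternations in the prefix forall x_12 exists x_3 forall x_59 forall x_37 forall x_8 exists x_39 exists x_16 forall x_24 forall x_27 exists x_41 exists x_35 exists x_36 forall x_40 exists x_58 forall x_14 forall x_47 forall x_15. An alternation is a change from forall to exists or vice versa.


Walk the prefix and count type changes:
  position 1: forall -> exists <-- alternation
  position 2: exists -> forall <-- alternation
  position 3: forall -> forall
  position 4: forall -> forall
  position 5: forall -> exists <-- alternation
  position 6: exists -> exists
  position 7: exists -> forall <-- alternation
  position 8: forall -> forall
  position 9: forall -> exists <-- alternation
  position 10: exists -> exists
  position 11: exists -> exists
  position 12: exists -> forall <-- alternation
  position 13: forall -> exists <-- alternation
  position 14: exists -> forall <-- alternation
  position 15: forall -> forall
  position 16: forall -> forall
Total alternations = 8

8


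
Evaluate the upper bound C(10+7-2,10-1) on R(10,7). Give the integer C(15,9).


R(10,7) <= C(10+7-2, 10-1) = C(15, 9)
C(15, 9) = 15! / (9! * 6!)
= 5005

5005


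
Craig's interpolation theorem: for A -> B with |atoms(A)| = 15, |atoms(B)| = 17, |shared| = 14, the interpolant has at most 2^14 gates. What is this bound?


Shared atoms = 14
Craig interpolant size bound = 2^14
= 16384

16384


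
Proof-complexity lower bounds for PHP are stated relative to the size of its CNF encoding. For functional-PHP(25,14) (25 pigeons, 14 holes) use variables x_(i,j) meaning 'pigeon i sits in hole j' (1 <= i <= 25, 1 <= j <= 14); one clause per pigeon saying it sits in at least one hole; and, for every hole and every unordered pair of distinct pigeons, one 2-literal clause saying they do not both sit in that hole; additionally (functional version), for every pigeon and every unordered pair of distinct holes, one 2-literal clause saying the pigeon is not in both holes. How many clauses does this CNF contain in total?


functional-PHP(25,14): 25 pigeons, 14 holes, 25*14 = 350 variables.
- pigeon clauses: one per pigeon -> 25 clauses
- hole clauses: 14 holes * C(25,2) = 14 * 300 -> 4200 clauses
- functional clauses: 25 pigeons * C(14,2) = 25 * 91 -> 2275 clauses
Total clauses = 25 + 4200 + 2275 = 6500

6500


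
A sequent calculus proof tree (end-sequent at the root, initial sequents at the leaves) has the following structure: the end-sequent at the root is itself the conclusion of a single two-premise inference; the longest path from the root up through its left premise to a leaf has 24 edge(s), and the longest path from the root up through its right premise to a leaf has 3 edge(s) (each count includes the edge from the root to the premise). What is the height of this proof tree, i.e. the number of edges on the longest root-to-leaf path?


Longest path through the left premise: 24 edges (measured from the branching sequent)
Longest path through the right premise: 3 edges
Height of the subtree rooted at the branching sequent: max(24, 3) = 24
The branching sequent is the root itself.
Total height = 24

24


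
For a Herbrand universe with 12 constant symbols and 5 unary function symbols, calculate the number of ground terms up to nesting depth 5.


Herbrand terms by depth:
Depth 0: 12 constants
Depth 1: 60 new terms (running total: 72)
Depth 2: 300 new terms (running total: 372)
Depth 3: 1500 new terms (running total: 1872)
Depth 4: 7500 new terms (running total: 9372)
Depth 5: 37500 new terms (running total: 46872)
Total distinct ground terms = 46872

46872


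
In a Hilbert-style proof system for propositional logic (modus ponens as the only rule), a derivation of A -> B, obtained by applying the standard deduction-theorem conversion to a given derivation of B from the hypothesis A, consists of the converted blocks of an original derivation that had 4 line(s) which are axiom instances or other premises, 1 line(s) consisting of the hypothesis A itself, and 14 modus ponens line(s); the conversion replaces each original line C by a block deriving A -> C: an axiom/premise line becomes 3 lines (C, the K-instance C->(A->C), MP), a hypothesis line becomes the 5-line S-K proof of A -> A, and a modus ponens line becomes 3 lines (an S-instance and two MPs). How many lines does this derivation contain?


Deduction-theorem conversion, block by block:
- 4 axiom/premise lines -> 3 lines each = 12
- 1 hypothesis lines -> 5 lines each (identity proof A->A) = 5
- 14 MP lines -> 3 lines each (S-instance, MP, MP) = 42
Total = 12 + 5 + 42 = 59 lines.

59


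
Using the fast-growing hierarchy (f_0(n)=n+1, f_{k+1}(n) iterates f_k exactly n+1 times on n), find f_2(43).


f_2(43) = f_1^44(43)
f_1(m) = 2m + 1.
Iterating: f_1^k(n) = 2^k*(n+1) - 1.
f_2(43) = 2^44*(43+1) - 1 = 17592186044416*44 - 1 = 774056185954303

774056185954303


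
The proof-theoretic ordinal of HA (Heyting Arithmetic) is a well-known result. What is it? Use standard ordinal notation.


The proof-theoretic ordinal of HA (Heyting Arithmetic) is a standard result in ordinal analysis.
This ordinal is the supremum of order types of primitive recursive well-orderings
that the theory can prove to be well-ordered.
For HA (Heyting Arithmetic), the proof-theoretic ordinal is epsilon_0.

epsilon_0


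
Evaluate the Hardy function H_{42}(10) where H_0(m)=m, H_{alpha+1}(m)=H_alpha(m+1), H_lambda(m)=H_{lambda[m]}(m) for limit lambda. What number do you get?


H_42(10):
For finite ordinals k, H_k(n) = n + k (each successor step adds 1).
H_42(10) = 10 + 42 = 52

52


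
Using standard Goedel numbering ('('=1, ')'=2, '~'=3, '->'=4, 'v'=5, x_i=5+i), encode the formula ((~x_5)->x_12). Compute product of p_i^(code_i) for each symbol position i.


Formula: ((~x_5)->x_12)
Symbol codes: [1, 1, 3, 10, 2, 4, 17, 2]
Primes: [2, 3, 5, 7, 11, 13, 17, 19]
p_1^1 = 2^1 = 2
p_2^1 = 3^1 = 3
p_3^3 = 5^3 = 125
p_4^10 = 7^10 = 282475249
p_5^2 = 11^2 = 121
p_6^4 = 13^4 = 28561
p_7^17 = 17^17 = 827240261886336764177
p_8^2 = 19^2 = 361
Product = 218644878224892892563076369038250790244750

218644878224892892563076369038250790244750


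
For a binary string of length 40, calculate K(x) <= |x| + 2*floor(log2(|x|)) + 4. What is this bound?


floor(log2(40)) = 5
2 * 5 = 10
K(x) <= 40 + 10 + 4 = 54

54


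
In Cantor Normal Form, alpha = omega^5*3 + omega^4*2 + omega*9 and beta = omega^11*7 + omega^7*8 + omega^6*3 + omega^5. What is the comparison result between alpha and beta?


Compare term by term from highest exponent:
alpha = omega^5*3 + omega^4*2 + omega*9
beta = omega^11*7 + omega^7*8 + omega^6*3 + omega^5
Term 1: alpha has omega^5*3, beta has omega^11*7
Term 2: alpha has omega^4*2, beta has omega^7*8
Term 3: alpha has omega^1*9, beta has omega^6*3
Term 4: alpha has omega^0*0, beta has omega^5*1
Result: alpha < beta

alpha < beta


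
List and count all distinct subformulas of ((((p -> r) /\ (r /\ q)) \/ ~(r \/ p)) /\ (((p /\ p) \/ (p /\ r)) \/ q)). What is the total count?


Formula: ((((p -> r) /\ (r /\ q)) \/ ~(r \/ p)) /\ (((p /\ p) \/ (p /\ r)) \/ q))
Subformulas found:
  1. q
  2. r
  3. p
  4. (p /\ r)
  5. (p /\ p)
  6. (r /\ q)
  7. (r \/ p)
  8. (p -> r)
  9. ~(r \/ p)
  10. ((p /\ p) \/ (p /\ r))
  11. ((p -> r) /\ (r /\ q))
  12. (((p /\ p) \/ (p /\ r)) \/ q)
  13. (((p -> r) /\ (r /\ q)) \/ ~(r \/ p))
  14. ((((p -> r) /\ (r /\ q)) \/ ~(r \/ p)) /\ (((p /\ p) \/ (p /\ r)) \/ q))
Total distinct subformulas = 14

14


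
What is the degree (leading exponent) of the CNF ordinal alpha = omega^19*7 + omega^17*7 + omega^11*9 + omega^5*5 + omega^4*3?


CNF: omega^19*7 + omega^17*7 + omega^11*9 + omega^5*5 + omega^4*3
The leading term is omega^19*7, which has exponent 19.

19


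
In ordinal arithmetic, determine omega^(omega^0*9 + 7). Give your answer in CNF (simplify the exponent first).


omega^(omega^0*9 + 7):
omega^0 = 1, so the exponent is 9 + 7 = 16 (finite ordinal addition).
Result = omega^16, already a single CNF term.

omega^16


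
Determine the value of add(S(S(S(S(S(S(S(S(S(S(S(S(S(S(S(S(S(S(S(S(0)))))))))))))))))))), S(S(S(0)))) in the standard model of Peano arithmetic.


add(S^20(0), S^3(0)):
S^20(0) = 20
S^3(0) = 3
20 + 3 = 23

23


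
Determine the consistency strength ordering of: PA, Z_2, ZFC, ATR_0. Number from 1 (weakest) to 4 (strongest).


Ordering by consistency strength:
1. PA
2. ATR_0
3. Z_2
4. ZFC


PA=1, Z_2=3, ZFC=4, ATR_0=2


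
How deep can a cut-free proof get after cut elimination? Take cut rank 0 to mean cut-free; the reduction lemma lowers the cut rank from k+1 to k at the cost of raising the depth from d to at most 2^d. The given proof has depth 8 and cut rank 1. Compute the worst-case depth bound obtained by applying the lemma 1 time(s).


Each rank reduction sends depth d to at most 2^d; cut rank r needs r reductions.
2_0(8) = 8
2_1(8) = 2^8 = 256
Cut-free depth bound = 256

256


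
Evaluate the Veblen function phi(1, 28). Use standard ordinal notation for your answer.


phi(1, 28):
phi(1, beta) = epsilon_beta (the beta-th epsilon number).
phi(1, 28) = epsilon_28

epsilon_28


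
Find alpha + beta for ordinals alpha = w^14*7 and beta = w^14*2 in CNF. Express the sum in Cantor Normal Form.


Ordinal addition w^14*7 + w^14*2:
Both terms have the same exponent 14.
w^e*c + w^e*d = w^e*(c+d).
Result = w^14*(7+2) = w^14*9

w^14*9


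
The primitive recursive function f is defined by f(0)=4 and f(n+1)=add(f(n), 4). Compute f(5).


f(0) = 4
f(1) = add(f(0), 4) = add(4, 4) = 8
f(2) = add(f(1), 4) = add(8, 4) = 12
f(3) = add(f(2), 4) = add(12, 4) = 16
f(4) = add(f(3), 4) = add(16, 4) = 20
f(5) = add(f(4), 4) = add(20, 4) = 24


24


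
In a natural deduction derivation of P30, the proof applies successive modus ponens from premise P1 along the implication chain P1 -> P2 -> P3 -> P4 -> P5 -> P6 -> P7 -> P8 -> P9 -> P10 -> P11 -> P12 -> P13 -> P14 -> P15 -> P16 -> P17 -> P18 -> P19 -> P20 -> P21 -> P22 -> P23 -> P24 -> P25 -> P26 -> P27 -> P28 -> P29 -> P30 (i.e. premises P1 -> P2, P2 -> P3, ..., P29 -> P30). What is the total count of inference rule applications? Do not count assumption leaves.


We have a chain: P1 -> P2 -> P3 -> P4 -> P5 -> P6 -> P7 -> P8 -> P9 -> P10 -> P11 -> P12 -> P13 -> P14 -> P15 -> P16 -> P17 -> P18 -> P19 -> P20 -> P21 -> P22 -> P23 -> P24 -> P25 -> P26 -> P27 -> P28 -> P29 -> P30.
Each modus ponens application produces the next variable.
The chain has 30 propositions, so 30-1 = 29 modus ponens steps.
Total inference nodes = 29

29


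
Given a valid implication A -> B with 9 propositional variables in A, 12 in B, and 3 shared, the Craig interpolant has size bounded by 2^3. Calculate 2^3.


Shared atoms = 3
Craig interpolant size bound = 2^3
= 8

8


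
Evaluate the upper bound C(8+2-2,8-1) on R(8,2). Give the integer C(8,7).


R(8,2) <= C(8+2-2, 8-1) = C(8, 7)
C(8, 7) = 8! / (7! * 1!)
= 8

8


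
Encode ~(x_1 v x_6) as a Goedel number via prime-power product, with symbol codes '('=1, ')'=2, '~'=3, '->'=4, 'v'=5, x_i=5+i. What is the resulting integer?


Formula: ~(x_1 v x_6)
Symbol codes: [3, 1, 6, 5, 11, 2]
Primes: [2, 3, 5, 7, 11, 13]
p_1^3 = 2^3 = 8
p_2^1 = 3^1 = 3
p_3^6 = 5^6 = 15625
p_4^5 = 7^5 = 16807
p_5^11 = 11^11 = 285311670611
p_6^2 = 13^2 = 169
Product = 303897907089406504875000

303897907089406504875000


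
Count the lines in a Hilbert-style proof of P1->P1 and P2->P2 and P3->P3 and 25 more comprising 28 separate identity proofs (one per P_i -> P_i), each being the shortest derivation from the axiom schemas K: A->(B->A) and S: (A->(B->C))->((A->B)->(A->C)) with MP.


The shortest proof of A->A from K and S in the Hilbert calculus has exactly 5 lines:
(1) K instance A->((A->A)->A), (2) S instance, (3) MP on 1,2, (4) K instance A->(A->A), (5) MP on 3,4.
For 28 independent identities: 28 * 5 = 140 lines total.

140


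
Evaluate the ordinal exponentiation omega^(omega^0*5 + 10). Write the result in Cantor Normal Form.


omega^(omega^0*5 + 10):
omega^0 = 1, so the exponent is 5 + 10 = 15 (finite ordinal addition).
Result = omega^15, already a single CNF term.

omega^15


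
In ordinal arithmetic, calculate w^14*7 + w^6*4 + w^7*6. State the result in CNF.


Ordinal addition (w^14*7 + w^6*4) + w^7*6:
alpha's leading term has exponent 14 > beta's exponent 7, so it survives.
alpha's tail term has exponent 6 < beta's exponent 7, so it is absorbed by beta.
In ordinal addition, any term followed by a strictly larger-exponent term is absorbed.
Result = w^14*7 + w^7*6

w^14*7 + w^7*6


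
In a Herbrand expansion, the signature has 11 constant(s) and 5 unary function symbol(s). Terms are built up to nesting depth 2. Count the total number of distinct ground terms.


Herbrand terms by depth:
Depth 0: 11 constants
Depth 1: 55 new terms (running total: 66)
Depth 2: 275 new terms (running total: 341)
Total distinct ground terms = 341

341


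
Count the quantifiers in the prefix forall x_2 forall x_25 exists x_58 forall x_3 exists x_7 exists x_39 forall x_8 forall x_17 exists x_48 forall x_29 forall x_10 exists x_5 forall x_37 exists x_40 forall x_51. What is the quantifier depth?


Quantifier prefix has 15 quantifier symbols.
Quantifier depth = 15

15


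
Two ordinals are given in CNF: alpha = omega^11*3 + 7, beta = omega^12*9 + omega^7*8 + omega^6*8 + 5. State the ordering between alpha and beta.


Compare term by term from highest exponent:
alpha = omega^11*3 + 7
beta = omega^12*9 + omega^7*8 + omega^6*8 + 5
Term 1: alpha has omega^11*3, beta has omega^12*9
Term 2: alpha has omega^0*7, beta has omega^7*8
Term 3: alpha has omega^0*0, beta has omega^6*8
Term 4: alpha has omega^0*0, beta has omega^0*5
Result: alpha < beta

alpha < beta


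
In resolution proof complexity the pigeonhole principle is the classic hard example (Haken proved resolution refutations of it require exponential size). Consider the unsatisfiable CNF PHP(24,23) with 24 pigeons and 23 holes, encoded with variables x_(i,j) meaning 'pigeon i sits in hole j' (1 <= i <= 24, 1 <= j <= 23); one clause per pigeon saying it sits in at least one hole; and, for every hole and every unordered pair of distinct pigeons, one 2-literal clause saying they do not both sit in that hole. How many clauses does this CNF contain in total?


PHP(24,23): 24 pigeons, 23 holes, 24*23 = 552 variables.
- pigeon clauses: one per pigeon -> 24 clauses
- hole clauses: 23 holes * C(24,2) = 23 * 276 -> 6348 clauses
Total clauses = 24 + 6348 = 6372

6372


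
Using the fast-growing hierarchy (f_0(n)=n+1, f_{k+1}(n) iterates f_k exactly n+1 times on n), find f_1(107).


f_1(107) = f_0^108(107)
f_0 adds 1 each time, applied 108 times.
f_1(107) = 107 + 108 = 215

215


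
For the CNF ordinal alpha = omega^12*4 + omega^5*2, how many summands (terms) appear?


CNF: omega^12*4 + omega^5*2
Count the summands separated by '+':
  term 1: omega^12*4
  term 2: omega^5*2
Total terms = 2

2


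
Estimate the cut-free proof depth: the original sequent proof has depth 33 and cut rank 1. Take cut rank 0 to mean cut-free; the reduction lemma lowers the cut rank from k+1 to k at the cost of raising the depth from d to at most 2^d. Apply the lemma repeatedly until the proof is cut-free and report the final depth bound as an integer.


Each rank reduction sends depth d to at most 2^d; cut rank r needs r reductions.
2_0(33) = 33
2_1(33) = 2^33 = 8589934592
Cut-free depth bound = 8589934592

8589934592


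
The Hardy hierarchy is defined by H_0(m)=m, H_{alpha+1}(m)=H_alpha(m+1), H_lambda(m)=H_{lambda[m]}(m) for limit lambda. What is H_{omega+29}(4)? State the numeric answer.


H_{omega+29}(4):
Unwind the 29 successor steps: H_{omega+29}(4) = H_omega(4+29) = H_omega(33).
H_omega(m) = H_m(m) = m + m = 2m.
Result = 2 * 33 = 66

66


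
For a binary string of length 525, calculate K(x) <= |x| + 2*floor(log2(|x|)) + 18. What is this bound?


floor(log2(525)) = 9
2 * 9 = 18
K(x) <= 525 + 18 + 18 = 561

561


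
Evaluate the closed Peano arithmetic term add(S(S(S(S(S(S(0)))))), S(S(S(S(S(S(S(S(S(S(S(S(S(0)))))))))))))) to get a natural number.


add(S^6(0), S^13(0)):
S^6(0) = 6
S^13(0) = 13
6 + 13 = 19

19


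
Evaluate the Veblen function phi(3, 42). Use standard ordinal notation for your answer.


phi(3, 42):
phi(3, beta) = eta_beta (the beta-th eta number, fixed point of zeta).
phi(3, 42) = eta_42

eta_42


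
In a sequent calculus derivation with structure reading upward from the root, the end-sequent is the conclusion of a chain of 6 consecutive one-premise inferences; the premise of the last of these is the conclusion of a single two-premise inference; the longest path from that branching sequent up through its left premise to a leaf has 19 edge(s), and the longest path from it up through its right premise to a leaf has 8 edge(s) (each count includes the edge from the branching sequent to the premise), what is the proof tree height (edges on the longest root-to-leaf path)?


Longest path through the left premise: 19 edges (measured from the branching sequent)
Longest path through the right premise: 8 edges
Height of the subtree rooted at the branching sequent: max(19, 8) = 19
The branching sequent sits 6 edges above the root (the chain of one-premise inferences), so height = 19 + 6 = 25

25


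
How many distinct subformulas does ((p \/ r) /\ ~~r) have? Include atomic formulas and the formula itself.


Formula: ((p \/ r) /\ ~~r)
Subformulas found:
  1. r
  2. p
  3. ~r
  4. ~~r
  5. (p \/ r)
  6. ((p \/ r) /\ ~~r)
Total distinct subformulas = 6

6


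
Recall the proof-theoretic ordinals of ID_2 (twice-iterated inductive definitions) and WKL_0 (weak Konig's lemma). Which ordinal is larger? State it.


Proof-theoretic ordinal of ID_2 (twice-iterated inductive definitions): psi_0(epsilon_{Omega_2+1})
Proof-theoretic ordinal of WKL_0 (weak Konig's lemma): omega^omega
Comparing: omega^omega < psi_0(epsilon_{Omega_2+1}).
The larger ordinal is psi_0(epsilon_{Omega_2+1}) (from ID_2 (twice-iterated inductive definitions)).

psi_0(epsilon_{Omega_2+1})


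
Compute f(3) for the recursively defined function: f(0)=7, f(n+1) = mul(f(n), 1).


f(0) = 7
f(1) = mul(f(0), 1) = mul(7, 1) = 7
f(2) = mul(f(1), 1) = mul(7, 1) = 7
f(3) = mul(f(2), 1) = mul(7, 1) = 7


7


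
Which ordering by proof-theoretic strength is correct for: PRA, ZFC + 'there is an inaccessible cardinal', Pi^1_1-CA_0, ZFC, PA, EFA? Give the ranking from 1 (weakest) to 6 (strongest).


Ordering by consistency strength:
1. EFA
2. PRA
3. PA
4. Pi^1_1-CA_0
5. ZFC
6. ZFC + 'there is an inaccessible cardinal'


PRA=2, ZFC + 'there is an inaccessible cardinal'=6, Pi^1_1-CA_0=4, ZFC=5, PA=3, EFA=1


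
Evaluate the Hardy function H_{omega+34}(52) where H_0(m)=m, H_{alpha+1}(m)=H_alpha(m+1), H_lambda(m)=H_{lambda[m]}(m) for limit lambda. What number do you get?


H_{omega+34}(52):
Unwind the 34 successor steps: H_{omega+34}(52) = H_omega(52+34) = H_omega(86).
H_omega(m) = H_m(m) = m + m = 2m.
Result = 2 * 86 = 172

172


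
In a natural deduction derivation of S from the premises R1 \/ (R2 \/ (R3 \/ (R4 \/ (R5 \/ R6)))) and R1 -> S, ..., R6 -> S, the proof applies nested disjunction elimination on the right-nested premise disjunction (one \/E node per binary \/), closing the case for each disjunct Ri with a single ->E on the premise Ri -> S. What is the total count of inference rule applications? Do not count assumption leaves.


The premise R1 \/ (R2 \/ (R3 \/ (R4 \/ (R5 \/ R6)))) contains 6 disjuncts, hence 5 binary \/ connectives.
- Each binary \/ is eliminated once: 5 \/E nodes.
- Each of the 6 cases Ri derives S by one ->E with Ri -> S: 6 ->E nodes.
Total = 5 + 6 = 11

11


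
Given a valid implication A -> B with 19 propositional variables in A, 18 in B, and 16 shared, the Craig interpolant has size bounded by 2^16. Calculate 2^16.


Shared atoms = 16
Craig interpolant size bound = 2^16
= 65536

65536


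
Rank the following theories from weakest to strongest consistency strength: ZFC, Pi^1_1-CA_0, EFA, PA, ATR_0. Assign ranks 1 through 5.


Ordering by consistency strength:
1. EFA
2. PA
3. ATR_0
4. Pi^1_1-CA_0
5. ZFC


ZFC=5, Pi^1_1-CA_0=4, EFA=1, PA=2, ATR_0=3


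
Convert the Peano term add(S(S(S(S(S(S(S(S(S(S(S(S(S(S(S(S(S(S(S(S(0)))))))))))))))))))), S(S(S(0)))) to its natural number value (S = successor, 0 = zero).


add(S^20(0), S^3(0)):
S^20(0) = 20
S^3(0) = 3
20 + 3 = 23

23


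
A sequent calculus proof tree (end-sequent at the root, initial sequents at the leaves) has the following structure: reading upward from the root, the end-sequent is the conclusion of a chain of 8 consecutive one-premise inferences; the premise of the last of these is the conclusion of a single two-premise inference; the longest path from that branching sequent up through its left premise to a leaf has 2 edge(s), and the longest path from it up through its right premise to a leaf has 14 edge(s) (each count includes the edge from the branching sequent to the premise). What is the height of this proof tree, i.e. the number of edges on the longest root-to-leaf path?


Longest path through the left premise: 2 edges (measured from the branching sequent)
Longest path through the right premise: 14 edges
Height of the subtree rooted at the branching sequent: max(2, 14) = 14
The branching sequent sits 8 edges above the root (the chain of one-premise inferences), so height = 14 + 8 = 22

22


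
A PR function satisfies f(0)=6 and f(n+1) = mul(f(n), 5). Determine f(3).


f(0) = 6
f(1) = mul(f(0), 5) = mul(6, 5) = 30
f(2) = mul(f(1), 5) = mul(30, 5) = 150
f(3) = mul(f(2), 5) = mul(150, 5) = 750


750


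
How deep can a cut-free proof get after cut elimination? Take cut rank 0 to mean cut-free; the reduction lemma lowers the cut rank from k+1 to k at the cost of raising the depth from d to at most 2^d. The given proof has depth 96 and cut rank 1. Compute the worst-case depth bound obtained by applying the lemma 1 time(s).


Each rank reduction sends depth d to at most 2^d; cut rank r needs r reductions.
2_0(96) = 96
2_1(96) = 2^96 = 79228162514264337593543950336
Cut-free depth bound = 79228162514264337593543950336

79228162514264337593543950336


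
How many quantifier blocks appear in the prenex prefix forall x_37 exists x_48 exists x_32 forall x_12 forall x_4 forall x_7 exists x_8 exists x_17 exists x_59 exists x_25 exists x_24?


Alternations = 3.
Blocks = alternations + 1 = 4

4


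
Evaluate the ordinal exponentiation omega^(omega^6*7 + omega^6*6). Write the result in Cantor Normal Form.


omega^(omega^6*7 + omega^6*6):
Both terms of the exponent have the same exponent 6, so they merge: omega^6*7 + omega^6*6 = omega^6*(7+6) = omega^6*13.
omega raised to a CNF ordinal is a single CNF term: Result = omega^(omega^6*13)

omega^(omega^6*13)


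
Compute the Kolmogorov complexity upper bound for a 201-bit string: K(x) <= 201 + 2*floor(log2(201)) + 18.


floor(log2(201)) = 7
2 * 7 = 14
K(x) <= 201 + 14 + 18 = 233

233


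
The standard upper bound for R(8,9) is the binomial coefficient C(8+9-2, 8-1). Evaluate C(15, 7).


R(8,9) <= C(8+9-2, 8-1) = C(15, 7)
C(15, 7) = 15! / (7! * 8!)
= 6435

6435


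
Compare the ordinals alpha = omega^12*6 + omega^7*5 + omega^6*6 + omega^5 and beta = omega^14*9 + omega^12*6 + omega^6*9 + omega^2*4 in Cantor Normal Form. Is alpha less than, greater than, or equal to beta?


Compare term by term from highest exponent:
alpha = omega^12*6 + omega^7*5 + omega^6*6 + omega^5
beta = omega^14*9 + omega^12*6 + omega^6*9 + omega^2*4
Term 1: alpha has omega^12*6, beta has omega^14*9
Term 2: alpha has omega^7*5, beta has omega^12*6
Term 3: alpha has omega^6*6, beta has omega^6*9
Term 4: alpha has omega^5*1, beta has omega^2*4
Result: alpha < beta

alpha < beta


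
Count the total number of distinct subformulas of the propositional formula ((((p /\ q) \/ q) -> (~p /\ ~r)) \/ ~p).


Formula: ((((p /\ q) \/ q) -> (~p /\ ~r)) \/ ~p)
Subformulas found:
  1. q
  2. r
  3. p
  4. ~p
  5. ~r
  6. (p /\ q)
  7. (~p /\ ~r)
  8. ((p /\ q) \/ q)
  9. (((p /\ q) \/ q) -> (~p /\ ~r))
  10. ((((p /\ q) \/ q) -> (~p /\ ~r)) \/ ~p)
Total distinct subformulas = 10

10
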